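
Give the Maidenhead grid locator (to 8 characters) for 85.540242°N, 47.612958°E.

LR35tm39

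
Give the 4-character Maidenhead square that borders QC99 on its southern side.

QC98

Latitude square 9; −1 → 8.
The longitude characters are unchanged.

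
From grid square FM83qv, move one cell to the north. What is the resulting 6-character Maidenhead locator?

Latitude subsquare v = 21; +1 → 22 = w.
The longitude characters are unchanged.

FM83qw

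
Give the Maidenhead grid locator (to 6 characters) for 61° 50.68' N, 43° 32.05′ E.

LP11su

Shift to the Maidenhead origin (180°W, 90°S): lon 223.5342, lat 151.8447.
Field (20°×10°, letters A–R): lon ⌊223.5342/20⌋ = 11 → L; lat ⌊151.8447/10⌋ = 15 → P.
Square (2°×1°, digits 0–9): lon ⌊3.5342/2⌋ = 1; lat ⌊1.8447/1⌋ = 1.
Subsquare (5′×2.5′, letters a–x): lon ⌊1.5342/0.0833333⌋ = 18 → s; lat ⌊0.8447/0.0416667⌋ = 20 → u.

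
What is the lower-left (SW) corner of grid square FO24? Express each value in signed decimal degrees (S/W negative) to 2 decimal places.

Field F=5, O=14: +5·20° lon, +14·10° lat → SW at lon -80°, lat 50°.
Square 2, 4: +2·2° lon, +4·1° lat → SW at lon -76°, lat 54°.
latitude 54.00, longitude -76.00.

54.00, -76.00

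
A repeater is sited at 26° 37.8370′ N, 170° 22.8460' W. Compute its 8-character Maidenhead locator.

AL46tp41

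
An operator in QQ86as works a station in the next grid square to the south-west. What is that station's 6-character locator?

QQ76xr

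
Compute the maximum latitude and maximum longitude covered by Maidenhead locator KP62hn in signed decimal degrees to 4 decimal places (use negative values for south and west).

62.5833, 32.6667

Field K=10, P=15: +10·20° lon, +15·10° lat → SW at lon 20°, lat 60°.
Square 6, 2: +6·2° lon, +2·1° lat → SW at lon 32°, lat 62°.
Subsquare h=7, n=13: +7·0.0833333° lon, +13·0.0416667° lat → SW at lon 32.5833°, lat 62.5417°.
Cell spans 0.0833333° lon × 0.0416667° lat. NE corner is SW corner plus one full cell.
latitude 62.5833, longitude 32.6667.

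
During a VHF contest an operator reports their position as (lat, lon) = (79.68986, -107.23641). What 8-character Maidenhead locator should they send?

DQ69jq15

Offset from 180°W / 90°S: lon 72.76359°, lat 169.68986°.
Field: lon ⌊72.76359/20⌋ = 3 → D; lat ⌊169.68986/10⌋ = 16 → Q.
Square: lon ⌊12.76359/2⌋ = 6; lat ⌊9.68986/1⌋ = 9.
Subsquare: lon ⌊0.76359/0.0833333⌋ = 9 → j; lat ⌊0.68986/0.0416667⌋ = 16 → q.
Extended square: lon ⌊0.01359/0.00833333⌋ = 1; lat ⌊0.02319/0.00416667⌋ = 5.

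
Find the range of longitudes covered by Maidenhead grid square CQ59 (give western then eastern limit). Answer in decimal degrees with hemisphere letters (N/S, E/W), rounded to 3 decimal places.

130.000° W, 128.000° W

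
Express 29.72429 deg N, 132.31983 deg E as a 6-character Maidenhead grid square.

Add 180° to longitude and 90° to latitude: 312.3198, 119.7243.
Field (20°×10°, letters A–R): lon ⌊312.3198/20⌋ = 15 → P; lat ⌊119.7243/10⌋ = 11 → L.
Square (2°×1°, digits 0–9): lon ⌊12.3198/2⌋ = 6; lat ⌊9.7243/1⌋ = 9.
Subsquare (5′×2.5′, letters a–x): lon ⌊0.3198/0.0833333⌋ = 3 → d; lat ⌊0.7243/0.0416667⌋ = 17 → r.

PL69dr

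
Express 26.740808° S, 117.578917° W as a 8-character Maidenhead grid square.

Shift to the Maidenhead origin (180°W, 90°S): lon 62.42108, lat 63.25919.
Field: lon ⌊62.42108/20⌋ = 3 → D; lat ⌊63.25919/10⌋ = 6 → G.
Square: lon ⌊2.42108/2⌋ = 1; lat ⌊3.25919/1⌋ = 3.
Subsquare: lon ⌊0.42108/0.0833333⌋ = 5 → f; lat ⌊0.25919/0.0416667⌋ = 6 → g.
Extended square: lon ⌊0.00442/0.00833333⌋ = 0; lat ⌊0.00919/0.00416667⌋ = 2.

DG13fg02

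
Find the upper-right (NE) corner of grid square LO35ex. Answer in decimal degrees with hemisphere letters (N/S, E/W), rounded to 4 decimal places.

56.0000° N, 46.4167° E

Field L=11, O=14: +11·20° lon, +14·10° lat → SW at lon 40°, lat 50°.
Square 3, 5: +3·2° lon, +5·1° lat → SW at lon 46°, lat 55°.
Subsquare e=4, x=23: +4·0.0833333° lon, +23·0.0416667° lat → SW at lon 46.3333°, lat 55.9583°.
Cell spans 0.0833333° lon × 0.0416667° lat. NE corner is SW corner plus one full cell.
latitude 56.0000° N, longitude 46.4167° E.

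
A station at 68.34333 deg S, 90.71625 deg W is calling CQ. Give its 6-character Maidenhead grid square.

Add 180° to longitude and 90° to latitude: 89.2837, 21.6567.
Field: 89.2837/20 → 4 → E, 21.6567/10 → 2 → C; chars EC.
Square: 9.2837/2 → 4, 1.6567/1 → 1; chars 41.
Subsquare: 1.2837/0.0833333 → 15 → p, 0.6567/0.0416667 → 15 → p; chars pp.

EC41pp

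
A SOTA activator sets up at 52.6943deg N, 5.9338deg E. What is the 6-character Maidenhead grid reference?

Offset from 180°W / 90°S: lon 185.9338°, lat 142.6943°.
Field: 185.9338/20 → 9 → J, 142.6943/10 → 14 → O; chars JO.
Square: 5.9338/2 → 2, 2.6943/1 → 2; chars 22.
Subsquare: 1.9338/0.0833333 → 23 → x, 0.6943/0.0416667 → 16 → q; chars xq.

JO22xq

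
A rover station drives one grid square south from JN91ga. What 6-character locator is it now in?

Latitude subsquare a = 0; −1 → -1, wraps to 23 = x, carry into square.
Latitude square 1; −1 → 0.
The longitude characters are unchanged.

JN90gx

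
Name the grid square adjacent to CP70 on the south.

CO79

Latitude square 0; −1 → -1, wraps to 9, carry into field.
Latitude field P = 15; −1 → 14 = O.
The longitude characters are unchanged.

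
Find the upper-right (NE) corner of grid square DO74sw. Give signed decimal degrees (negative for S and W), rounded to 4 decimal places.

Field D=3, O=14: +3·20° lon, +14·10° lat → SW at lon -120°, lat 50°.
Square 7, 4: +7·2° lon, +4·1° lat → SW at lon -106°, lat 54°.
Subsquare s=18, w=22: +18·0.0833333° lon, +22·0.0416667° lat → SW at lon -104.5°, lat 54.9167°.
Cell spans 0.0833333° lon × 0.0416667° lat. NE corner is SW corner plus one full cell.
latitude 54.9583, longitude -104.4167.

54.9583, -104.4167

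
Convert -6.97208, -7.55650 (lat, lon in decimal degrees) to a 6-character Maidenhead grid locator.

Shift to the Maidenhead origin (180°W, 90°S): lon 172.4435, lat 83.0279.
Field: 172.4435/20 → 8 → I, 83.0279/10 → 8 → I; chars II.
Square: 12.4435/2 → 6, 3.0279/1 → 3; chars 63.
Subsquare: 0.4435/0.0833333 → 5 → f, 0.0279/0.0416667 → 0 → a; chars fa.

II63fa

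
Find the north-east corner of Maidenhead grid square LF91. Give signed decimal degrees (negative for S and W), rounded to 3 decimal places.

-38.000, 60.000

Field L=11, F=5: +11·20° lon, +5·10° lat → SW at lon 40°, lat -40°.
Square 9, 1: +9·2° lon, +1·1° lat → SW at lon 58°, lat -39°.
Cell spans 2° lon × 1° lat. NE corner is SW corner plus one full cell.
latitude -38.000, longitude 60.000.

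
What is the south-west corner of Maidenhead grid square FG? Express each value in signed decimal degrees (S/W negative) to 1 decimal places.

-30.0, -80.0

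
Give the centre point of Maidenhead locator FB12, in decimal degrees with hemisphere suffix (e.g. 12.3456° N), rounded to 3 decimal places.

Field F=5, B=1: +5·20° lon, +1·10° lat → SW at lon -80°, lat -80°.
Square 1, 2: +1·2° lon, +2·1° lat → SW at lon -78°, lat -78°.
Cell spans 2° lon × 1° lat. Centre is SW corner plus half of each.
latitude 77.500° S, longitude 77.000° W.

77.500° S, 77.000° W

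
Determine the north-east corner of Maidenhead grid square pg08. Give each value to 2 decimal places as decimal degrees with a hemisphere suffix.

21.00° S, 122.00° E

Field P=15, G=6: +15·20° lon, +6·10° lat → SW at lon 120°, lat -30°.
Square 0, 8: +0·2° lon, +8·1° lat → SW at lon 120°, lat -22°.
Cell spans 2° lon × 1° lat. NE corner is SW corner plus one full cell.
latitude 21.00° S, longitude 122.00° E.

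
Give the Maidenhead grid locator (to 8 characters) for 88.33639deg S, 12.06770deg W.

IA31xp19

Add 180° to longitude and 90° to latitude: 167.93230, 1.66361.
Field (20°×10°, letters A–R): lon ⌊167.93230/20⌋ = 8 → I; lat ⌊1.66361/10⌋ = 0 → A.
Square (2°×1°, digits 0–9): lon ⌊7.93230/2⌋ = 3; lat ⌊1.66361/1⌋ = 1.
Subsquare (5′×2.5′, letters a–x): lon ⌊1.93230/0.0833333⌋ = 23 → x; lat ⌊0.66361/0.0416667⌋ = 15 → p.
Extended square (30″×15″, digits 0–9): lon ⌊0.01563/0.00833333⌋ = 1; lat ⌊0.03861/0.00416667⌋ = 9.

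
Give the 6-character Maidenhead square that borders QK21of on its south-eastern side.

QK21pe

Longitude subsquare o = 14; +1 → 15 = p.
Latitude subsquare f = 5; −1 → 4 = e.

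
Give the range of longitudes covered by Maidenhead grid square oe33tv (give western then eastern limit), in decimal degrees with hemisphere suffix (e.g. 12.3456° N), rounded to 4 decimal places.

107.5833° E, 107.6667° E

Field O=14, E=4: +14·20° lon, +4·10° lat → SW at lon 100°, lat -50°.
Square 3, 3: +3·2° lon, +3·1° lat → SW at lon 106°, lat -47°.
Subsquare t=19, v=21: +19·0.0833333° lon, +21·0.0416667° lat → SW at lon 107.583°, lat -46.125°.
Cell spans 0.0833333° lon × 0.0416667° lat.
west 107.5833° E, east 107.6667° E.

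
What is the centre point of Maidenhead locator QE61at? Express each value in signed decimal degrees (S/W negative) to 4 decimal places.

-48.1875, 152.0417

Field Q=16, E=4: +16·20° lon, +4·10° lat → SW at lon 140°, lat -50°.
Square 6, 1: +6·2° lon, +1·1° lat → SW at lon 152°, lat -49°.
Subsquare a=0, t=19: +0·0.0833333° lon, +19·0.0416667° lat → SW at lon 152°, lat -48.2083°.
Cell spans 0.0833333° lon × 0.0416667° lat. Centre is SW corner plus half of each.
latitude -48.1875, longitude 152.0417.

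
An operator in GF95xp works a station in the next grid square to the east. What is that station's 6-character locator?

HF05ap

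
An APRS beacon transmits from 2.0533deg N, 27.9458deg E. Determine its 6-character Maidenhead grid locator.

KJ32xb

Offset from 180°W / 90°S: lon 207.9458°, lat 92.0533°.
Field: 207.9458/20 → 10 → K, 92.0533/10 → 9 → J; chars KJ.
Square: 7.9458/2 → 3, 2.0533/1 → 2; chars 32.
Subsquare: 1.9458/0.0833333 → 23 → x, 0.0533/0.0416667 → 1 → b; chars xb.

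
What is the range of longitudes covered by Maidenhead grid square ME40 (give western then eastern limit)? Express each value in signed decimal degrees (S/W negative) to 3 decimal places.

Field M=12, E=4: +12·20° lon, +4·10° lat → SW at lon 60°, lat -50°.
Square 4, 0: +4·2° lon, +0·1° lat → SW at lon 68°, lat -50°.
Cell spans 2° lon × 1° lat.
west 68.000, east 70.000.

68.000, 70.000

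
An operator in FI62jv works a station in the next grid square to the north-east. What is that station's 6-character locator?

Longitude subsquare j = 9; +1 → 10 = k.
Latitude subsquare v = 21; +1 → 22 = w.

FI62kw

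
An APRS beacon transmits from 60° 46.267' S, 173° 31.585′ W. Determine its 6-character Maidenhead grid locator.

AC39ff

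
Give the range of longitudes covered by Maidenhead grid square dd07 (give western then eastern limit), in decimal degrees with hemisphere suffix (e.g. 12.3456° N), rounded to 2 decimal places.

Field D=3, D=3: +3·20° lon, +3·10° lat → SW at lon -120°, lat -60°.
Square 0, 7: +0·2° lon, +7·1° lat → SW at lon -120°, lat -53°.
Cell spans 2° lon × 1° lat.
west 120.00° W, east 118.00° W.

120.00° W, 118.00° W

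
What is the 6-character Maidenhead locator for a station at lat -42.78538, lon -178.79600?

Offset from 180°W / 90°S: lon 1.2040°, lat 47.2146°.
Field: 1.2040/20 → 0 → A, 47.2146/10 → 4 → E; chars AE.
Square: 1.2040/2 → 0, 7.2146/1 → 7; chars 07.
Subsquare: 1.2040/0.0833333 → 14 → o, 0.2146/0.0416667 → 5 → f; chars of.

AE07of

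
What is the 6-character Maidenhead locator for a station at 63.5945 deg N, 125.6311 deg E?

PP23to

Add 180° to longitude and 90° to latitude: 305.6311, 153.5945.
Field (20°×10°, letters A–R): 305.6311/20 → 15 → P, 153.5945/10 → 15 → P; chars PP.
Square (2°×1°, digits 0–9): 5.6311/2 → 2, 3.5945/1 → 3; chars 23.
Subsquare (5′×2.5′, letters a–x): 1.6311/0.0833333 → 19 → t, 0.5945/0.0416667 → 14 → o; chars to.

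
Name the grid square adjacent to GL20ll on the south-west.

Longitude subsquare l = 11; −1 → 10 = k.
Latitude subsquare l = 11; −1 → 10 = k.

GL20kk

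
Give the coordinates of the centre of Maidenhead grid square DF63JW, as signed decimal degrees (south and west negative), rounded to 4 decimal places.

-36.0625, -107.2083

Field D=3, F=5: +3·20° lon, +5·10° lat → SW at lon -120°, lat -40°.
Square 6, 3: +6·2° lon, +3·1° lat → SW at lon -108°, lat -37°.
Subsquare j=9, w=22: +9·0.0833333° lon, +22·0.0416667° lat → SW at lon -107.25°, lat -36.0833°.
Cell spans 0.0833333° lon × 0.0416667° lat. Centre is SW corner plus half of each.
latitude -36.0625, longitude -107.2083.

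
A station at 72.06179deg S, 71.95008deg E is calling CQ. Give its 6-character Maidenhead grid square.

MB57xw

Offset from 180°W / 90°S: lon 251.9501°, lat 17.9382°.
Field (20°×10°, letters A–R): lon ⌊251.9501/20⌋ = 12 → M; lat ⌊17.9382/10⌋ = 1 → B.
Square (2°×1°, digits 0–9): lon ⌊11.9501/2⌋ = 5; lat ⌊7.9382/1⌋ = 7.
Subsquare (5′×2.5′, letters a–x): lon ⌊1.9501/0.0833333⌋ = 23 → x; lat ⌊0.9382/0.0416667⌋ = 22 → w.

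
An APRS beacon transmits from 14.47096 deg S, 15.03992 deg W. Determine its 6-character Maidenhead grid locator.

Offset from 180°W / 90°S: lon 164.9601°, lat 75.5290°.
Field: 164.9601/20 → 8 → I, 75.5290/10 → 7 → H; chars IH.
Square: 4.9601/2 → 2, 5.5290/1 → 5; chars 25.
Subsquare: 0.9601/0.0833333 → 11 → l, 0.5290/0.0416667 → 12 → m; chars lm.

IH25lm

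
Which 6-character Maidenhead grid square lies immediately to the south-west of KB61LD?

KB61kc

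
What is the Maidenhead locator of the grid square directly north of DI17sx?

Latitude subsquare x = 23; +1 → 24, wraps to 0 = a, carry into square.
Latitude square 7; +1 → 8.
The longitude characters are unchanged.

DI18sa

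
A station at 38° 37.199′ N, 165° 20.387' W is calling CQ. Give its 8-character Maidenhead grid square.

Add 180° to longitude and 90° to latitude: 14.66022, 128.61998.
Field: 14.66022/20 → 0 → A, 128.61998/10 → 12 → M; chars AM.
Square: 14.66022/2 → 7, 8.61998/1 → 8; chars 78.
Subsquare: 0.66022/0.0833333 → 7 → h, 0.61998/0.0416667 → 14 → o; chars ho.
Extended square: 0.07688/0.00833333 → 9, 0.03665/0.00416667 → 8; chars 98.

AM78ho98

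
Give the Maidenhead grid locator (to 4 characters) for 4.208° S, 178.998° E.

RI95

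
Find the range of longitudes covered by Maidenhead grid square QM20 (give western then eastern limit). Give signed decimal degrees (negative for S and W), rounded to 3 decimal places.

Field Q=16, M=12: +16·20° lon, +12·10° lat → SW at lon 140°, lat 30°.
Square 2, 0: +2·2° lon, +0·1° lat → SW at lon 144°, lat 30°.
Cell spans 2° lon × 1° lat.
west 144.000, east 146.000.

144.000, 146.000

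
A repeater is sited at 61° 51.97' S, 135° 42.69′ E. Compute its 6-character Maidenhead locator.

PC78ud

Shift to the Maidenhead origin (180°W, 90°S): lon 315.7115, lat 28.1338.
Field: lon ⌊315.7115/20⌋ = 15 → P; lat ⌊28.1338/10⌋ = 2 → C.
Square: lon ⌊15.7115/2⌋ = 7; lat ⌊8.1338/1⌋ = 8.
Subsquare: lon ⌊1.7115/0.0833333⌋ = 20 → u; lat ⌊0.1338/0.0416667⌋ = 3 → d.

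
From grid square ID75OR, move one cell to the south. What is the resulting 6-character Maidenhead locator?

ID75oq

Latitude subsquare r = 17; −1 → 16 = q.
The longitude characters are unchanged.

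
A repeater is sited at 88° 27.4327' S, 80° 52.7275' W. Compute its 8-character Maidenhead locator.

EA91nn40

Add 180° to longitude and 90° to latitude: 99.12121, 1.54279.
Field: 99.12121/20 → 4 → E, 1.54279/10 → 0 → A; chars EA.
Square: 19.12121/2 → 9, 1.54279/1 → 1; chars 91.
Subsquare: 1.12121/0.0833333 → 13 → n, 0.54279/0.0416667 → 13 → n; chars nn.
Extended square: 0.03787/0.00833333 → 4, 0.00112/0.00416667 → 0; chars 40.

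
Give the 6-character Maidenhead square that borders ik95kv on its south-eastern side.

Longitude subsquare k = 10; +1 → 11 = l.
Latitude subsquare v = 21; −1 → 20 = u.

IK95lu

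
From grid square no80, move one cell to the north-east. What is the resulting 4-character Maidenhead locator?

NO91

Longitude square 8; +1 → 9.
Latitude square 0; +1 → 1.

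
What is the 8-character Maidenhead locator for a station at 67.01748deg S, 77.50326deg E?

Add 180° to longitude and 90° to latitude: 257.50326, 22.98252.
Field: lon ⌊257.50326/20⌋ = 12 → M; lat ⌊22.98252/10⌋ = 2 → C.
Square: lon ⌊17.50326/2⌋ = 8; lat ⌊2.98252/1⌋ = 2.
Subsquare: lon ⌊1.50326/0.0833333⌋ = 18 → s; lat ⌊0.98252/0.0416667⌋ = 23 → x.
Extended square: lon ⌊0.00326/0.00833333⌋ = 0; lat ⌊0.02419/0.00416667⌋ = 5.

MC82sx05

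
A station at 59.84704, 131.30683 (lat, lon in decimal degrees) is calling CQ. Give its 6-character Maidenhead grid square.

PO59pu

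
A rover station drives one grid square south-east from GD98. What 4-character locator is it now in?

Longitude square 9; +1 → 10, wraps to 0, carry into field.
Longitude field G = 6; +1 → 7 = H.
Latitude square 8; −1 → 7.

HD07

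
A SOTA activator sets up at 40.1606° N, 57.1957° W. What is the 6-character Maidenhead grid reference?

GN10jd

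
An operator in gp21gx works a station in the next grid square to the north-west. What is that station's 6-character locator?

Longitude subsquare g = 6; −1 → 5 = f.
Latitude subsquare x = 23; +1 → 24, wraps to 0 = a, carry into square.
Latitude square 1; +1 → 2.

GP22fa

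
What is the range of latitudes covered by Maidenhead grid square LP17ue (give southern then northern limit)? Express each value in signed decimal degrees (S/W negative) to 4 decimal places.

67.1667, 67.2083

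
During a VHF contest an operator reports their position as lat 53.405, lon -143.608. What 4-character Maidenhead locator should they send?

Offset from 180°W / 90°S: lon 36.39°, lat 143.41°.
Field: lon ⌊36.39/20⌋ = 1 → B; lat ⌊143.41/10⌋ = 14 → O.
Square: lon ⌊16.39/2⌋ = 8; lat ⌊3.41/1⌋ = 3.

BO83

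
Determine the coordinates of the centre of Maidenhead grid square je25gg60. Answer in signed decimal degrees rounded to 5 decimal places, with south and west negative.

-44.74792, 4.55417

Field J=9, E=4: +9·20° lon, +4·10° lat → SW at lon 0°, lat -50°.
Square 2, 5: +2·2° lon, +5·1° lat → SW at lon 4°, lat -45°.
Subsquare g=6, g=6: +6·0.0833333° lon, +6·0.0416667° lat → SW at lon 4.5°, lat -44.75°.
Extended square 6, 0: +6·0.00833333° lon, +0·0.00416667° lat → SW at lon 4.55°, lat -44.75°.
Cell spans 0.00833333° lon × 0.00416667° lat. Centre is SW corner plus half of each.
latitude -44.74792, longitude 4.55417.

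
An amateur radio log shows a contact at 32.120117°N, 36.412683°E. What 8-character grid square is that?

Offset from 180°W / 90°S: lon 216.41268°, lat 122.12012°.
Field: 216.41268/20 → 10 → K, 122.12012/10 → 12 → M; chars KM.
Square: 16.41268/2 → 8, 2.12012/1 → 2; chars 82.
Subsquare: 0.41268/0.0833333 → 4 → e, 0.12012/0.0416667 → 2 → c; chars ec.
Extended square: 0.07935/0.00833333 → 9, 0.03678/0.00416667 → 8; chars 98.

KM82ec98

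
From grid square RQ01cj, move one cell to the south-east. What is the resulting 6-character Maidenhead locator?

RQ01di

Longitude subsquare c = 2; +1 → 3 = d.
Latitude subsquare j = 9; −1 → 8 = i.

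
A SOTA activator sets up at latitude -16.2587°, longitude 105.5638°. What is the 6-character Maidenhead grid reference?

Offset from 180°W / 90°S: lon 285.5638°, lat 73.7413°.
Field (20°×10°, letters A–R): lon ⌊285.5638/20⌋ = 14 → O; lat ⌊73.7413/10⌋ = 7 → H.
Square (2°×1°, digits 0–9): lon ⌊5.5638/2⌋ = 2; lat ⌊3.7413/1⌋ = 3.
Subsquare (5′×2.5′, letters a–x): lon ⌊1.5638/0.0833333⌋ = 18 → s; lat ⌊0.7413/0.0416667⌋ = 17 → r.

OH23sr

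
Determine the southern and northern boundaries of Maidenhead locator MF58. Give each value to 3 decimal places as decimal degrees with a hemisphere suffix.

32.000° S, 31.000° S

Field M=12, F=5: +12·20° lon, +5·10° lat → SW at lon 60°, lat -40°.
Square 5, 8: +5·2° lon, +8·1° lat → SW at lon 70°, lat -32°.
Cell spans 2° lon × 1° lat.
south 32.000° S, north 31.000° S.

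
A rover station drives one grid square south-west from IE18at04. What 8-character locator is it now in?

IE08xt93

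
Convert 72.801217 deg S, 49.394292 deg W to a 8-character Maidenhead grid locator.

GB57he27

Offset from 180°W / 90°S: lon 130.60571°, lat 17.19878°.
Field: lon ⌊130.60571/20⌋ = 6 → G; lat ⌊17.19878/10⌋ = 1 → B.
Square: lon ⌊10.60571/2⌋ = 5; lat ⌊7.19878/1⌋ = 7.
Subsquare: lon ⌊0.60571/0.0833333⌋ = 7 → h; lat ⌊0.19878/0.0416667⌋ = 4 → e.
Extended square: lon ⌊0.02237/0.00833333⌋ = 2; lat ⌊0.03212/0.00416667⌋ = 7.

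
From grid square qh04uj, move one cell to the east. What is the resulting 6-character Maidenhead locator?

QH04vj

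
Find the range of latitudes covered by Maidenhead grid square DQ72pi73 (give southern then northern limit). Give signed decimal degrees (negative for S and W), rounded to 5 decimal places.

72.34583, 72.35000

Field D=3, Q=16: +3·20° lon, +16·10° lat → SW at lon -120°, lat 70°.
Square 7, 2: +7·2° lon, +2·1° lat → SW at lon -106°, lat 72°.
Subsquare p=15, i=8: +15·0.0833333° lon, +8·0.0416667° lat → SW at lon -104.75°, lat 72.3333°.
Extended square 7, 3: +7·0.00833333° lon, +3·0.00416667° lat → SW at lon -104.692°, lat 72.3458°.
Cell spans 0.00833333° lon × 0.00416667° lat.
south 72.34583, north 72.35000.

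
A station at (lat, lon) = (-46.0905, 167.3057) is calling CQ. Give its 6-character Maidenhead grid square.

RE33pv

Add 180° to longitude and 90° to latitude: 347.3057, 43.9095.
Field: lon ⌊347.3057/20⌋ = 17 → R; lat ⌊43.9095/10⌋ = 4 → E.
Square: lon ⌊7.3057/2⌋ = 3; lat ⌊3.9095/1⌋ = 3.
Subsquare: lon ⌊1.3057/0.0833333⌋ = 15 → p; lat ⌊0.9095/0.0416667⌋ = 21 → v.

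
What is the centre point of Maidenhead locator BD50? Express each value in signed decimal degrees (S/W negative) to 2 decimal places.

-59.50, -149.00

Field B=1, D=3: +1·20° lon, +3·10° lat → SW at lon -160°, lat -60°.
Square 5, 0: +5·2° lon, +0·1° lat → SW at lon -150°, lat -60°.
Cell spans 2° lon × 1° lat. Centre is SW corner plus half of each.
latitude -59.50, longitude -149.00.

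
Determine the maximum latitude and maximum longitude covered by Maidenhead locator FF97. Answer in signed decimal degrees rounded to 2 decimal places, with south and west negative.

Field F=5, F=5: +5·20° lon, +5·10° lat → SW at lon -80°, lat -40°.
Square 9, 7: +9·2° lon, +7·1° lat → SW at lon -62°, lat -33°.
Cell spans 2° lon × 1° lat. NE corner is SW corner plus one full cell.
latitude -32.00, longitude -60.00.

-32.00, -60.00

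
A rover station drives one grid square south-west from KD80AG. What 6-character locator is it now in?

KD70xf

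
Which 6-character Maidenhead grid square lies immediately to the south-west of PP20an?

PP10xm

Longitude subsquare a = 0; −1 → -1, wraps to 23 = x, carry into square.
Longitude square 2; −1 → 1.
Latitude subsquare n = 13; −1 → 12 = m.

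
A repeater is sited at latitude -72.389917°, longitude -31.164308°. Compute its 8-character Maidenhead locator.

HB47ko06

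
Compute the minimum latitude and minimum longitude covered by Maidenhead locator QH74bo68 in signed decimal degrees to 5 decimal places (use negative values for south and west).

Field Q=16, H=7: +16·20° lon, +7·10° lat → SW at lon 140°, lat -20°.
Square 7, 4: +7·2° lon, +4·1° lat → SW at lon 154°, lat -16°.
Subsquare b=1, o=14: +1·0.0833333° lon, +14·0.0416667° lat → SW at lon 154.083°, lat -15.4167°.
Extended square 6, 8: +6·0.00833333° lon, +8·0.00416667° lat → SW at lon 154.133°, lat -15.3833°.
latitude -15.38333, longitude 154.13333.

-15.38333, 154.13333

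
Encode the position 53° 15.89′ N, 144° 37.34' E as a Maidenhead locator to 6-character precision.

QO23hg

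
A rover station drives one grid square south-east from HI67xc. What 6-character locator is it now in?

HI77ab

Longitude subsquare x = 23; +1 → 24, wraps to 0 = a, carry into square.
Longitude square 6; +1 → 7.
Latitude subsquare c = 2; −1 → 1 = b.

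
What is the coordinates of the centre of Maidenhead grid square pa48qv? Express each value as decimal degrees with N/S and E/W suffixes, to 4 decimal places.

81.1042° S, 129.3750° E

Field P=15, A=0: +15·20° lon, +0·10° lat → SW at lon 120°, lat -90°.
Square 4, 8: +4·2° lon, +8·1° lat → SW at lon 128°, lat -82°.
Subsquare q=16, v=21: +16·0.0833333° lon, +21·0.0416667° lat → SW at lon 129.333°, lat -81.125°.
Cell spans 0.0833333° lon × 0.0416667° lat. Centre is SW corner plus half of each.
latitude 81.1042° S, longitude 129.3750° E.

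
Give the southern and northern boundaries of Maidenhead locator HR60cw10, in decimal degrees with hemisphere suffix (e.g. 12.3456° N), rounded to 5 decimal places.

80.91667° N, 80.92083° N

Field H=7, R=17: +7·20° lon, +17·10° lat → SW at lon -40°, lat 80°.
Square 6, 0: +6·2° lon, +0·1° lat → SW at lon -28°, lat 80°.
Subsquare c=2, w=22: +2·0.0833333° lon, +22·0.0416667° lat → SW at lon -27.8333°, lat 80.9167°.
Extended square 1, 0: +1·0.00833333° lon, +0·0.00416667° lat → SW at lon -27.825°, lat 80.9167°.
Cell spans 0.00833333° lon × 0.00416667° lat.
south 80.91667° N, north 80.92083° N.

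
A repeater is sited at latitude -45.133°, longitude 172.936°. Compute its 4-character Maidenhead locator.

Offset from 180°W / 90°S: lon 352.94°, lat 44.87°.
Field (20°×10°, letters A–R): lon ⌊352.94/20⌋ = 17 → R; lat ⌊44.87/10⌋ = 4 → E.
Square (2°×1°, digits 0–9): lon ⌊12.94/2⌋ = 6; lat ⌊4.87/1⌋ = 4.

RE64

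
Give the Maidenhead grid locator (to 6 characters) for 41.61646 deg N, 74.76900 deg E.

Offset from 180°W / 90°S: lon 254.7690°, lat 131.6165°.
Field: 254.7690/20 → 12 → M, 131.6165/10 → 13 → N; chars MN.
Square: 14.7690/2 → 7, 1.6165/1 → 1; chars 71.
Subsquare: 0.7690/0.0833333 → 9 → j, 0.6165/0.0416667 → 14 → o; chars jo.

MN71jo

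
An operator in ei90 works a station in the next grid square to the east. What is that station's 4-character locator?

Longitude square 9; +1 → 10, wraps to 0, carry into field.
Longitude field E = 4; +1 → 5 = F.
The latitude characters are unchanged.

FI00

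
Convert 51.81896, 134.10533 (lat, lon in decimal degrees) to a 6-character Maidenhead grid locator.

Add 180° to longitude and 90° to latitude: 314.1053, 141.8190.
Field: lon ⌊314.1053/20⌋ = 15 → P; lat ⌊141.8190/10⌋ = 14 → O.
Square: lon ⌊14.1053/2⌋ = 7; lat ⌊1.8190/1⌋ = 1.
Subsquare: lon ⌊0.1053/0.0833333⌋ = 1 → b; lat ⌊0.8190/0.0416667⌋ = 19 → t.

PO71bt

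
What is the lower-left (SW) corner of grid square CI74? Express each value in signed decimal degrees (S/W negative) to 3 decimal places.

-6.000, -126.000

Field C=2, I=8: +2·20° lon, +8·10° lat → SW at lon -140°, lat -10°.
Square 7, 4: +7·2° lon, +4·1° lat → SW at lon -126°, lat -6°.
latitude -6.000, longitude -126.000.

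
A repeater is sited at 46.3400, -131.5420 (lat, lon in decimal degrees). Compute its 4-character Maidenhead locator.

Shift to the Maidenhead origin (180°W, 90°S): lon 48.46, lat 136.34.
Field: 48.46/20 → 2 → C, 136.34/10 → 13 → N; chars CN.
Square: 8.46/2 → 4, 6.34/1 → 6; chars 46.

CN46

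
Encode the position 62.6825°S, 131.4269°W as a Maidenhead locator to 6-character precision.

Add 180° to longitude and 90° to latitude: 48.5731, 27.3175.
Field (20°×10°, letters A–R): 48.5731/20 → 2 → C, 27.3175/10 → 2 → C; chars CC.
Square (2°×1°, digits 0–9): 8.5731/2 → 4, 7.3175/1 → 7; chars 47.
Subsquare (5′×2.5′, letters a–x): 0.5731/0.0833333 → 6 → g, 0.3175/0.0416667 → 7 → h; chars gh.

CC47gh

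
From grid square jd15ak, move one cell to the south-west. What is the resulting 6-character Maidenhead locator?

JD05xj

Longitude subsquare a = 0; −1 → -1, wraps to 23 = x, carry into square.
Longitude square 1; −1 → 0.
Latitude subsquare k = 10; −1 → 9 = j.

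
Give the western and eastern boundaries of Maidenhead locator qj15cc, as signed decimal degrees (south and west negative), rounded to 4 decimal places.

Field Q=16, J=9: +16·20° lon, +9·10° lat → SW at lon 140°, lat 0°.
Square 1, 5: +1·2° lon, +5·1° lat → SW at lon 142°, lat 5°.
Subsquare c=2, c=2: +2·0.0833333° lon, +2·0.0416667° lat → SW at lon 142.167°, lat 5.08333°.
Cell spans 0.0833333° lon × 0.0416667° lat.
west 142.1667, east 142.2500.

142.1667, 142.2500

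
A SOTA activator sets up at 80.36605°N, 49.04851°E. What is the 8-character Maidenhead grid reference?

LR40mi57

Add 180° to longitude and 90° to latitude: 229.04851, 170.36605.
Field: lon ⌊229.04851/20⌋ = 11 → L; lat ⌊170.36605/10⌋ = 17 → R.
Square: lon ⌊9.04851/2⌋ = 4; lat ⌊0.36605/1⌋ = 0.
Subsquare: lon ⌊1.04851/0.0833333⌋ = 12 → m; lat ⌊0.36605/0.0416667⌋ = 8 → i.
Extended square: lon ⌊0.04851/0.00833333⌋ = 5; lat ⌊0.03272/0.00416667⌋ = 7.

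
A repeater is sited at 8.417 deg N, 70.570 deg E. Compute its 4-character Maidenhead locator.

MJ58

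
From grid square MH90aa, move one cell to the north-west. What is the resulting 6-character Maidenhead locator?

Longitude subsquare a = 0; −1 → -1, wraps to 23 = x, carry into square.
Longitude square 9; −1 → 8.
Latitude subsquare a = 0; +1 → 1 = b.

MH80xb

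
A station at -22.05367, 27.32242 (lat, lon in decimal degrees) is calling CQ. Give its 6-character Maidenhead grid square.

Offset from 180°W / 90°S: lon 207.3224°, lat 67.9463°.
Field: lon ⌊207.3224/20⌋ = 10 → K; lat ⌊67.9463/10⌋ = 6 → G.
Square: lon ⌊7.3224/2⌋ = 3; lat ⌊7.9463/1⌋ = 7.
Subsquare: lon ⌊1.3224/0.0833333⌋ = 15 → p; lat ⌊0.9463/0.0416667⌋ = 22 → w.

KG37pw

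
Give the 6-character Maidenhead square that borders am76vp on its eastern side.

Longitude subsquare v = 21; +1 → 22 = w.
The latitude characters are unchanged.

AM76wp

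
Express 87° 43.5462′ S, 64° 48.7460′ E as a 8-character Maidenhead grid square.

Add 180° to longitude and 90° to latitude: 244.81243, 2.27423.
Field (20°×10°, letters A–R): 244.81243/20 → 12 → M, 2.27423/10 → 0 → A; chars MA.
Square (2°×1°, digits 0–9): 4.81243/2 → 2, 2.27423/1 → 2; chars 22.
Subsquare (5′×2.5′, letters a–x): 0.81243/0.0833333 → 9 → j, 0.27423/0.0416667 → 6 → g; chars jg.
Extended square (30″×15″, digits 0–9): 0.06243/0.00833333 → 7, 0.02423/0.00416667 → 5; chars 75.

MA22jg75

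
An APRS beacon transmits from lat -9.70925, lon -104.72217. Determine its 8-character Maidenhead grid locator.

Add 180° to longitude and 90° to latitude: 75.27783, 80.29075.
Field: 75.27783/20 → 3 → D, 80.29075/10 → 8 → I; chars DI.
Square: 15.27783/2 → 7, 0.29075/1 → 0; chars 70.
Subsquare: 1.27783/0.0833333 → 15 → p, 0.29075/0.0416667 → 6 → g; chars pg.
Extended square: 0.02783/0.00833333 → 3, 0.04075/0.00416667 → 9; chars 39.

DI70pg39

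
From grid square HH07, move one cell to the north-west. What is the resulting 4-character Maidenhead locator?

Longitude square 0; −1 → -1, wraps to 9, carry into field.
Longitude field H = 7; −1 → 6 = G.
Latitude square 7; +1 → 8.

GH98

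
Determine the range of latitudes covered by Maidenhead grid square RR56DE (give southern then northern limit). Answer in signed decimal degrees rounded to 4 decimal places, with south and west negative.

Field R=17, R=17: +17·20° lon, +17·10° lat → SW at lon 160°, lat 80°.
Square 5, 6: +5·2° lon, +6·1° lat → SW at lon 170°, lat 86°.
Subsquare d=3, e=4: +3·0.0833333° lon, +4·0.0416667° lat → SW at lon 170.25°, lat 86.1667°.
Cell spans 0.0833333° lon × 0.0416667° lat.
south 86.1667, north 86.2083.

86.1667, 86.2083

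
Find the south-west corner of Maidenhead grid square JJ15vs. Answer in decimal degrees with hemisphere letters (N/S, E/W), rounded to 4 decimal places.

5.7500° N, 3.7500° E

Field J=9, J=9: +9·20° lon, +9·10° lat → SW at lon 0°, lat 0°.
Square 1, 5: +1·2° lon, +5·1° lat → SW at lon 2°, lat 5°.
Subsquare v=21, s=18: +21·0.0833333° lon, +18·0.0416667° lat → SW at lon 3.75°, lat 5.75°.
latitude 5.7500° N, longitude 3.7500° E.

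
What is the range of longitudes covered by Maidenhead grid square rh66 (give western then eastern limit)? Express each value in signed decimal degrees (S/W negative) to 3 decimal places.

172.000, 174.000

Field R=17, H=7: +17·20° lon, +7·10° lat → SW at lon 160°, lat -20°.
Square 6, 6: +6·2° lon, +6·1° lat → SW at lon 172°, lat -14°.
Cell spans 2° lon × 1° lat.
west 172.000, east 174.000.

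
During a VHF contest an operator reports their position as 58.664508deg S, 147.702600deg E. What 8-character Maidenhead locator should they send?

QD31ui40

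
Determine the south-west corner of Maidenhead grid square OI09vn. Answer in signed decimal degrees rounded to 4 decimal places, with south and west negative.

Field O=14, I=8: +14·20° lon, +8·10° lat → SW at lon 100°, lat -10°.
Square 0, 9: +0·2° lon, +9·1° lat → SW at lon 100°, lat -1°.
Subsquare v=21, n=13: +21·0.0833333° lon, +13·0.0416667° lat → SW at lon 101.75°, lat -0.458333°.
latitude -0.4583, longitude 101.7500.

-0.4583, 101.7500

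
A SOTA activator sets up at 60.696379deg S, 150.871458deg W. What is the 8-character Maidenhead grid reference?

BC49nh52

Shift to the Maidenhead origin (180°W, 90°S): lon 29.12854, lat 29.30362.
Field: lon ⌊29.12854/20⌋ = 1 → B; lat ⌊29.30362/10⌋ = 2 → C.
Square: lon ⌊9.12854/2⌋ = 4; lat ⌊9.30362/1⌋ = 9.
Subsquare: lon ⌊1.12854/0.0833333⌋ = 13 → n; lat ⌊0.30362/0.0416667⌋ = 7 → h.
Extended square: lon ⌊0.04521/0.00833333⌋ = 5; lat ⌊0.01195/0.00416667⌋ = 2.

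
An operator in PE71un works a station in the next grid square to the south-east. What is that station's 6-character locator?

Longitude subsquare u = 20; +1 → 21 = v.
Latitude subsquare n = 13; −1 → 12 = m.

PE71vm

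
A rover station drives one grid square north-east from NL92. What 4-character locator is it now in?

OL03

Longitude square 9; +1 → 10, wraps to 0, carry into field.
Longitude field N = 13; +1 → 14 = O.
Latitude square 2; +1 → 3.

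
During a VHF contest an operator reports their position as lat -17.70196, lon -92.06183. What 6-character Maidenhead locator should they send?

EH32xh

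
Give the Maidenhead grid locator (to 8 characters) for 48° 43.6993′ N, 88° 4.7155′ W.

EN58xr04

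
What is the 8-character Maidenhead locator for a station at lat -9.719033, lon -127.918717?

CI60ag97

Offset from 180°W / 90°S: lon 52.08128°, lat 80.28097°.
Field: lon ⌊52.08128/20⌋ = 2 → C; lat ⌊80.28097/10⌋ = 8 → I.
Square: lon ⌊12.08128/2⌋ = 6; lat ⌊0.28097/1⌋ = 0.
Subsquare: lon ⌊0.08128/0.0833333⌋ = 0 → a; lat ⌊0.28097/0.0416667⌋ = 6 → g.
Extended square: lon ⌊0.08128/0.00833333⌋ = 9; lat ⌊0.03097/0.00416667⌋ = 7.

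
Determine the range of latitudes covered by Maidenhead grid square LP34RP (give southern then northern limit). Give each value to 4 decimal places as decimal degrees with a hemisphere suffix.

64.6250° N, 64.6667° N

Field L=11, P=15: +11·20° lon, +15·10° lat → SW at lon 40°, lat 60°.
Square 3, 4: +3·2° lon, +4·1° lat → SW at lon 46°, lat 64°.
Subsquare r=17, p=15: +17·0.0833333° lon, +15·0.0416667° lat → SW at lon 47.4167°, lat 64.625°.
Cell spans 0.0833333° lon × 0.0416667° lat.
south 64.6250° N, north 64.6667° N.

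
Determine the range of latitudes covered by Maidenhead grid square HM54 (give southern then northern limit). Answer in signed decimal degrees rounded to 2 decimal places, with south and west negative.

34.00, 35.00

Field H=7, M=12: +7·20° lon, +12·10° lat → SW at lon -40°, lat 30°.
Square 5, 4: +5·2° lon, +4·1° lat → SW at lon -30°, lat 34°.
Cell spans 2° lon × 1° lat.
south 34.00, north 35.00.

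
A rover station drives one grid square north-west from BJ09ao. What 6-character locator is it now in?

AJ99xp

Longitude subsquare a = 0; −1 → -1, wraps to 23 = x, carry into square.
Longitude square 0; −1 → -1, wraps to 9, carry into field.
Longitude field B = 1; −1 → 0 = A.
Latitude subsquare o = 14; +1 → 15 = p.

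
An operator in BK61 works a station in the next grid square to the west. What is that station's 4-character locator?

BK51

Longitude square 6; −1 → 5.
The latitude characters are unchanged.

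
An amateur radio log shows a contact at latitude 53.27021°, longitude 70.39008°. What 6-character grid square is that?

MO53eg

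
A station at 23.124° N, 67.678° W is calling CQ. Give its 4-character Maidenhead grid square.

FL63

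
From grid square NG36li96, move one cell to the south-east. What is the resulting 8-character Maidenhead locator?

NG36mi05

Longitude extended square 9; +1 → 10, wraps to 0, carry into subsquare.
Longitude subsquare l = 11; +1 → 12 = m.
Latitude extended square 6; −1 → 5.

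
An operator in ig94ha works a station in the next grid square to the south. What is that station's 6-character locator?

Latitude subsquare a = 0; −1 → -1, wraps to 23 = x, carry into square.
Latitude square 4; −1 → 3.
The longitude characters are unchanged.

IG93hx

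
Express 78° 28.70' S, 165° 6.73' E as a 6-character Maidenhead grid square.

Shift to the Maidenhead origin (180°W, 90°S): lon 345.1122, lat 11.5217.
Field (20°×10°, letters A–R): lon ⌊345.1122/20⌋ = 17 → R; lat ⌊11.5217/10⌋ = 1 → B.
Square (2°×1°, digits 0–9): lon ⌊5.1122/2⌋ = 2; lat ⌊1.5217/1⌋ = 1.
Subsquare (5′×2.5′, letters a–x): lon ⌊1.1122/0.0833333⌋ = 13 → n; lat ⌊0.5217/0.0416667⌋ = 12 → m.

RB21nm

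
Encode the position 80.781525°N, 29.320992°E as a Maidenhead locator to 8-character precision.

KR40ps87

Offset from 180°W / 90°S: lon 209.32099°, lat 170.78152°.
Field: lon ⌊209.32099/20⌋ = 10 → K; lat ⌊170.78152/10⌋ = 17 → R.
Square: lon ⌊9.32099/2⌋ = 4; lat ⌊0.78152/1⌋ = 0.
Subsquare: lon ⌊1.32099/0.0833333⌋ = 15 → p; lat ⌊0.78152/0.0416667⌋ = 18 → s.
Extended square: lon ⌊0.07099/0.00833333⌋ = 8; lat ⌊0.03152/0.00416667⌋ = 7.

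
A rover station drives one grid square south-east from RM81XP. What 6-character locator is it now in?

Longitude subsquare x = 23; +1 → 24, wraps to 0 = a, carry into square.
Longitude square 8; +1 → 9.
Latitude subsquare p = 15; −1 → 14 = o.

RM91ao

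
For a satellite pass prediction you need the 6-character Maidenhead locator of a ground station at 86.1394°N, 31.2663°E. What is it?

Offset from 180°W / 90°S: lon 211.2663°, lat 176.1394°.
Field: 211.2663/20 → 10 → K, 176.1394/10 → 17 → R; chars KR.
Square: 11.2663/2 → 5, 6.1394/1 → 6; chars 56.
Subsquare: 1.2663/0.0833333 → 15 → p, 0.1394/0.0416667 → 3 → d; chars pd.

KR56pd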